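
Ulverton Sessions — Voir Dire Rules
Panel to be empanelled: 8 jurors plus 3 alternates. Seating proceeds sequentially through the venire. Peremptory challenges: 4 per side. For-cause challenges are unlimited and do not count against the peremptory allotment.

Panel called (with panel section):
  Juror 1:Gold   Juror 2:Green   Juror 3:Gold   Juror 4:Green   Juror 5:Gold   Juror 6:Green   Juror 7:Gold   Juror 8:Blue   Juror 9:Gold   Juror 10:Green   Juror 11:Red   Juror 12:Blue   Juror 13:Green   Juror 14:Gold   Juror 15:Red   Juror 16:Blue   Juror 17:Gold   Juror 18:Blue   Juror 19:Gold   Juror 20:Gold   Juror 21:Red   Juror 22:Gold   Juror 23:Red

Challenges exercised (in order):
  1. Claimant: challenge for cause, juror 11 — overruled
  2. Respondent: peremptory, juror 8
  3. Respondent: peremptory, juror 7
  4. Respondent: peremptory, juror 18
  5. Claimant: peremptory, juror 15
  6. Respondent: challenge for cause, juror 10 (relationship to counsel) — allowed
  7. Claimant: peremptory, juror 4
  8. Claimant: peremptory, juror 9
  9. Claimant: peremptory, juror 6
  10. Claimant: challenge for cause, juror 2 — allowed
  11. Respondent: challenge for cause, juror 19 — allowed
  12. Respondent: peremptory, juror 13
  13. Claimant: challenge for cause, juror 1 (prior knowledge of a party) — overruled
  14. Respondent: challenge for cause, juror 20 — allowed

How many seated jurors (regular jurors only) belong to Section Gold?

5

Removed: #2, #4, #6, #7, #8, #9, #10, #13, #15, #18, #19, #20.
Seated jurors 1–8: #1, #3, #5, #11, #12, #14, #16, #17 (alternates #21, #22, #23 not counted).
Of those, in Section Gold: #1, #3, #5, #14, #17 → 5.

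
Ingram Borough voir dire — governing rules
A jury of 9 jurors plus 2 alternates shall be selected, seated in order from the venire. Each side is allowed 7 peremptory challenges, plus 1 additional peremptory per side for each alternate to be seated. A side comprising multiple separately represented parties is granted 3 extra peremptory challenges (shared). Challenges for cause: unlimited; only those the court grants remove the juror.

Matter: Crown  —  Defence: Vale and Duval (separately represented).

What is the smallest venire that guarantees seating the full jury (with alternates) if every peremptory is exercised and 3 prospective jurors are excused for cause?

35

Seats to fill: 9 + 2 alternates = 11.
Peremptories — Crown: 7 + 1×2 = 9; Defence: 7 + 1×2 + 3 = 12; total 21.
For-cause removals: 3.
Minimum venire: 11 + 21 + 3 = 35.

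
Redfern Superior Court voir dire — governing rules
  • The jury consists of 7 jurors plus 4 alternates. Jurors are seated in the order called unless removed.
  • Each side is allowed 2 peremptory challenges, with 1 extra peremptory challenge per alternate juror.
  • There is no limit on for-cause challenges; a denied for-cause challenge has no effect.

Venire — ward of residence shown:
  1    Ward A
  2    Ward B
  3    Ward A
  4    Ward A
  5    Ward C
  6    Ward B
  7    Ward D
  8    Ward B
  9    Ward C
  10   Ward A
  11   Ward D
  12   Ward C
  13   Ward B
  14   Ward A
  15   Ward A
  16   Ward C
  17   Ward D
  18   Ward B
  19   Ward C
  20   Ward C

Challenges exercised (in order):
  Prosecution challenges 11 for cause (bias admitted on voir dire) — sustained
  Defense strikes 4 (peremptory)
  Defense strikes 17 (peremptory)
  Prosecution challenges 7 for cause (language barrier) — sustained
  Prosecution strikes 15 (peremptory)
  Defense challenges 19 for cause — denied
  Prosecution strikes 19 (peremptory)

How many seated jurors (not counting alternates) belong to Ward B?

3

Removed: #4, #7, #11, #15, #17, #19.
Seated jurors 1–7: #1, #2, #3, #5, #6, #8, #9 (alternates #10, #12, #13, #14 not counted).
Of those, in Ward B: #2, #6, #8 → 3.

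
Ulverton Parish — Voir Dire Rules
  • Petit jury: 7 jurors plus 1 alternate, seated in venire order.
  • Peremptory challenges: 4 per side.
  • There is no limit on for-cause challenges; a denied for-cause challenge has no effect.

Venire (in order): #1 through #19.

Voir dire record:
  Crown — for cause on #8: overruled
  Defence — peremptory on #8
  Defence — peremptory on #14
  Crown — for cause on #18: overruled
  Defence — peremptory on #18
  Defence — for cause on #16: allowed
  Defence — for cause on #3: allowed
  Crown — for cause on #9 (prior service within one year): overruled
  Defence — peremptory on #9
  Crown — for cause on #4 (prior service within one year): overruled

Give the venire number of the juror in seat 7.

Removed: #3, #8, #9, #14, #16, #18. (#4 stays — for-cause denied.)
Seating in order: seats 1–7 → #1, #2, #4, #5, #6, #7, #10; alternates → #11.
So seat 7 is #10.

10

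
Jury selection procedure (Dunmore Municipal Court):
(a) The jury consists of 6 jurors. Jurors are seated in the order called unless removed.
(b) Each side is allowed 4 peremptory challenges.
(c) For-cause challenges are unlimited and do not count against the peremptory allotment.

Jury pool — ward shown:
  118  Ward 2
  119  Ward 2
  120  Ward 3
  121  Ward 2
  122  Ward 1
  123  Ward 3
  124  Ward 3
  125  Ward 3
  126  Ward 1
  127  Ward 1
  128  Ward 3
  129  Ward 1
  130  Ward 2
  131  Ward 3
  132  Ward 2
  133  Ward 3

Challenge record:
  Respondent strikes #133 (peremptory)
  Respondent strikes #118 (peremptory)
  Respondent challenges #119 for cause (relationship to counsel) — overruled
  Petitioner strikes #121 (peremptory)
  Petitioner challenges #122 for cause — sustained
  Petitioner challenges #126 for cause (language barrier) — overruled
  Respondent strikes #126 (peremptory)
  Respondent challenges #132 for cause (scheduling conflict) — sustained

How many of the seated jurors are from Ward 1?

1

Removed: #118, #121, #122, #126, #132, #133.
Seated jurors 1–6: #119, #120, #123, #124, #125, #127.
Of those, in Ward 1: #127 → 1.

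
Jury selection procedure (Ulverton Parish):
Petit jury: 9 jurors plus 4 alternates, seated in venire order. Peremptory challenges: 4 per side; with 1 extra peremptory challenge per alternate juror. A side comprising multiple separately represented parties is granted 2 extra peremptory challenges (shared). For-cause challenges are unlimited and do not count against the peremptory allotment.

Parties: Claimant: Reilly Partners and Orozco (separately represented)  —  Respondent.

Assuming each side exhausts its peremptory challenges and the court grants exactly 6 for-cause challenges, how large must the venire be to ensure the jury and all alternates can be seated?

Seats to fill: 9 + 4 alternates = 13.
Peremptories — Claimant: 4 + 1×4 + 2 = 10; Respondent: 4 + 1×4 = 8; total 18.
For-cause removals: 6.
Minimum venire: 13 + 18 + 6 = 37.

37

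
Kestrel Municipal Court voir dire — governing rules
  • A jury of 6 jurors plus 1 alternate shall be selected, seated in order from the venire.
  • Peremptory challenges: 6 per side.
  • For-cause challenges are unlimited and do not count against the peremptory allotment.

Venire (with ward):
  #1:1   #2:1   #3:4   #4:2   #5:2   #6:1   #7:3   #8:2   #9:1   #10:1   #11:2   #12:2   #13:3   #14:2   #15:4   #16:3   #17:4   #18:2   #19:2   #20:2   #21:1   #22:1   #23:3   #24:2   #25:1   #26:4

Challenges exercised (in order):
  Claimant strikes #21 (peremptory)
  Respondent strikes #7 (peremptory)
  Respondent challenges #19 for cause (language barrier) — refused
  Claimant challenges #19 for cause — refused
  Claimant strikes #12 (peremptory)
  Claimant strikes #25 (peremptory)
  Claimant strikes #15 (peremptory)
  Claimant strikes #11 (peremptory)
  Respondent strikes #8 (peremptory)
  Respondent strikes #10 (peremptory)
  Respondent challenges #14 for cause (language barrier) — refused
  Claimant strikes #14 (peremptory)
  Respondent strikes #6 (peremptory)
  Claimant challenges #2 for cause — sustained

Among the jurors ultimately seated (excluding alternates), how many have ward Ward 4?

Removed: #2, #6, #7, #8, #10, #11, #12, #14, #15, #21, #25.
Seated jurors 1–6: #1, #3, #4, #5, #9, #13 (alternates #16 not counted).
Of those, in Ward 4: #3 → 1.

1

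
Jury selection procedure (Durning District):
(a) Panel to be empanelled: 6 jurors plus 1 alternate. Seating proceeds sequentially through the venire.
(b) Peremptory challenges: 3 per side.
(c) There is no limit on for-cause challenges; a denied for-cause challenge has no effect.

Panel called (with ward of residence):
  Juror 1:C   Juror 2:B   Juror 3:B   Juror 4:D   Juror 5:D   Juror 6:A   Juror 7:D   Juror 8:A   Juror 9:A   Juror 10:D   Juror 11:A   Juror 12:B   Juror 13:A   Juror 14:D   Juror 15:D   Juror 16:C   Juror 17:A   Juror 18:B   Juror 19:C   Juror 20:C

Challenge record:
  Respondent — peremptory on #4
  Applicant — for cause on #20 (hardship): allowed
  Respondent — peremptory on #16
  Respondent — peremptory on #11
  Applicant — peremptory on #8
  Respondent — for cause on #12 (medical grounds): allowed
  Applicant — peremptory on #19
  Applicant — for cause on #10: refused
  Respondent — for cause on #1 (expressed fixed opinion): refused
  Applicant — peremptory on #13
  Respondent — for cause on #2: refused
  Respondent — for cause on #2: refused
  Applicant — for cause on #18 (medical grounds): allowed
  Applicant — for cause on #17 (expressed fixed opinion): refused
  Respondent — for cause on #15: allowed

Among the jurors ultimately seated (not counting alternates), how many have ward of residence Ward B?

Removed: #4, #8, #11, #12, #13, #15, #16, #18, #19, #20.
Seated jurors 1–6: #1, #2, #3, #5, #6, #7 (alternates #9 not counted).
Of those, in Ward B: #2, #3 → 2.

2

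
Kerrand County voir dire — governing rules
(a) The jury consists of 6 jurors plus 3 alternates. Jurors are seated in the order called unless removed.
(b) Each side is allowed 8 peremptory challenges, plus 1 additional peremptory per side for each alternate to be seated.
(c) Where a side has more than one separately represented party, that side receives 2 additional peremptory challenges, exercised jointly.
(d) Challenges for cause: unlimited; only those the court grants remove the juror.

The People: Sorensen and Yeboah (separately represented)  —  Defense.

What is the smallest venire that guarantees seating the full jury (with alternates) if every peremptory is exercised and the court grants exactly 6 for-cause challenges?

Seats to fill: 6 + 3 alternates = 9.
Peremptories — The People: 8 + 1×3 + 2 = 13; Defense: 8 + 1×3 = 11; total 24.
For-cause removals: 6.
Minimum venire: 9 + 24 + 6 = 39.

39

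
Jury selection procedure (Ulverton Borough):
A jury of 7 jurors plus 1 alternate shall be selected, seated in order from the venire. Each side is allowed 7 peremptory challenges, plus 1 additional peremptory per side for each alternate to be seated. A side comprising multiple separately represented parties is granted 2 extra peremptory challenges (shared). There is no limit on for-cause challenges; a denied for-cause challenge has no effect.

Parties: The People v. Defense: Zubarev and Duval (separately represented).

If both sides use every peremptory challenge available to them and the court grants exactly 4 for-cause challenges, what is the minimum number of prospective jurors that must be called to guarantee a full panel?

30

Seats to fill: 7 + 1 alternates = 8.
Peremptories — The People: 7 + 1×1 = 8; Defense: 7 + 1×1 + 2 = 10; total 18.
For-cause removals: 4.
Minimum venire: 8 + 18 + 4 = 30.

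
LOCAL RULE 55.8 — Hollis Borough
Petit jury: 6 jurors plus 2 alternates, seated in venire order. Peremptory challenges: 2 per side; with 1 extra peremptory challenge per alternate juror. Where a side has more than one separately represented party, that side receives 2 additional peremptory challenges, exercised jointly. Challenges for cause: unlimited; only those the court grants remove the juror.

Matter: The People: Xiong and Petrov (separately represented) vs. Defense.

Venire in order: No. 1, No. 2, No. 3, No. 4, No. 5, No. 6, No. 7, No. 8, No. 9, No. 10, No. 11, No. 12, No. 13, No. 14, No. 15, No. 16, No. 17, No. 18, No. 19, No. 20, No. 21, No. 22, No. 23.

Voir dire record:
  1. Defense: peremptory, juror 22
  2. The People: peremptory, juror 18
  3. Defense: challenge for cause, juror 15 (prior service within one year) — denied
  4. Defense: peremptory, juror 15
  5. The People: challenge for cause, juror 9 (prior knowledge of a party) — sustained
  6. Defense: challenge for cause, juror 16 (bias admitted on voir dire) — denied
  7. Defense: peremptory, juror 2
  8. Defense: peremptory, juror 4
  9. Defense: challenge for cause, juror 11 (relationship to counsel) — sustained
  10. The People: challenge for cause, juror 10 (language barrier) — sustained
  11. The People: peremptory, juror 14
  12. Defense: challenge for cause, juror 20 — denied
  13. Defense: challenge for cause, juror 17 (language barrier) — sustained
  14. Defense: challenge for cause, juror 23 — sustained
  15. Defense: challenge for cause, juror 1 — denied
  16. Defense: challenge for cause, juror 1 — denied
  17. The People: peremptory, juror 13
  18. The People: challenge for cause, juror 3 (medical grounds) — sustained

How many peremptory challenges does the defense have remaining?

0

Defense allotment: 2 base + 1 × 2 alternates = 4.
Defense peremptories used: #22, #15, #2, #4 — 4 (for-cause on #15, #16, #11, #20, #17, #23, #1, #1 don't count).
Remaining: 4 − 4 = 0.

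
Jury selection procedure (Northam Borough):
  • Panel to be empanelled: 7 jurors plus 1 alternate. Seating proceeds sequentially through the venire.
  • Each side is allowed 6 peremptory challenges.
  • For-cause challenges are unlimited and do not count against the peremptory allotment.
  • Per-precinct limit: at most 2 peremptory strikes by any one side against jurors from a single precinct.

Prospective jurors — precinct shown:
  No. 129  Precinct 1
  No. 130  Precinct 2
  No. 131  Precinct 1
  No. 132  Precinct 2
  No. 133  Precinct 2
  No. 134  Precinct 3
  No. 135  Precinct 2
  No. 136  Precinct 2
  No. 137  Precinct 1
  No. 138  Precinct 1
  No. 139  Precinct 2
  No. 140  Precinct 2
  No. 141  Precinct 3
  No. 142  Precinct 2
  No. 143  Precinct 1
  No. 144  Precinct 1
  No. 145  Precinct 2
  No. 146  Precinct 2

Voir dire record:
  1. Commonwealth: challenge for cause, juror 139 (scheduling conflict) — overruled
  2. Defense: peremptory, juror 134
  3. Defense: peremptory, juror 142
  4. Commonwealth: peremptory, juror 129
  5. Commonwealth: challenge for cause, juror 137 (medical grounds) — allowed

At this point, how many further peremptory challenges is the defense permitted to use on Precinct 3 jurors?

Defense peremptories so far: #134, #142 — 2 of 6 used, 4 left overall.
Against Precinct 3: #134 — 1 used; per-precinct cap 2 leaves 1.
Binding limit: min(4, 1) = 1.

1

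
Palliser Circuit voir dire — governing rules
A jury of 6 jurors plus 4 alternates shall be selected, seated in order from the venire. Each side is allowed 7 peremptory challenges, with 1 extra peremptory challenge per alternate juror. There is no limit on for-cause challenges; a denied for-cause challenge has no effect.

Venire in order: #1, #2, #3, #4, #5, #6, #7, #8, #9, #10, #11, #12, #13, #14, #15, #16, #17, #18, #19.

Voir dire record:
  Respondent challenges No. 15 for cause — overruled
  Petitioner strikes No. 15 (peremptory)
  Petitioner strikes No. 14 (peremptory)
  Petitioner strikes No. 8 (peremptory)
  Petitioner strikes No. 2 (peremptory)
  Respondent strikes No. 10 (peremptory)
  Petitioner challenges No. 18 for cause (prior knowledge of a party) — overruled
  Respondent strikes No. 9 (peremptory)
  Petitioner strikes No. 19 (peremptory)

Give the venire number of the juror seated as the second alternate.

12

Removed: #2, #8, #9, #10, #14, #15, #19. (#18 stays — for-cause denied.)
Seating in order: seats 1–6 → #1, #3, #4, #5, #6, #7; alternates → #11, #12, #13, #16.
So alternate 2 is #12.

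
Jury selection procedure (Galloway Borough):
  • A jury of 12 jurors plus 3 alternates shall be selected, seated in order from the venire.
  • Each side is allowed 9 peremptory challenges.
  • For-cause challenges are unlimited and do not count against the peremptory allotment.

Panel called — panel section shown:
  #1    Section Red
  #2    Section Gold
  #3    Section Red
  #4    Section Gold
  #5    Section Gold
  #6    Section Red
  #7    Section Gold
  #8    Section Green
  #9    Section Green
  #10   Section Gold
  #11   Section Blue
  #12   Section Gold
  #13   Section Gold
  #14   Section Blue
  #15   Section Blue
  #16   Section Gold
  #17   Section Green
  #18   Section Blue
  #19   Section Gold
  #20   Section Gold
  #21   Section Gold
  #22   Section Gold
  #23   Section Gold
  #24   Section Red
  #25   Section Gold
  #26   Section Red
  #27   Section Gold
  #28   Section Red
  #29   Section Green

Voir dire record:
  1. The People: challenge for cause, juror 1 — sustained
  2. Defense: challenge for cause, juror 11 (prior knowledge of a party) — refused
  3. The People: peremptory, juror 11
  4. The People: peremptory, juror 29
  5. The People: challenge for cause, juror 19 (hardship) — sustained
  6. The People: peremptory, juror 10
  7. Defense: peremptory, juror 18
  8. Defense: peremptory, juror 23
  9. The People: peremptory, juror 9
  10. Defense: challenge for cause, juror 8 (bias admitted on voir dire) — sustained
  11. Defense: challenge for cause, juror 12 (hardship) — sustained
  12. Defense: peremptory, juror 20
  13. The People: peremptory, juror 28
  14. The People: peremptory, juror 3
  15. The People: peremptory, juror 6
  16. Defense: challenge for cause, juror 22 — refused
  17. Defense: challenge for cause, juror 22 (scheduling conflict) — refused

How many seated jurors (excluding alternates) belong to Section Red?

Removed: #1, #3, #6, #8, #9, #10, #11, #12, #18, #19, #20, #23, #28, #29.
Seated jurors 1–12: #2, #4, #5, #7, #13, #14, #15, #16, #17, #21, #22, #24 (alternates #25, #26, #27 not counted).
Of those, in Section Red: #24 → 1.

1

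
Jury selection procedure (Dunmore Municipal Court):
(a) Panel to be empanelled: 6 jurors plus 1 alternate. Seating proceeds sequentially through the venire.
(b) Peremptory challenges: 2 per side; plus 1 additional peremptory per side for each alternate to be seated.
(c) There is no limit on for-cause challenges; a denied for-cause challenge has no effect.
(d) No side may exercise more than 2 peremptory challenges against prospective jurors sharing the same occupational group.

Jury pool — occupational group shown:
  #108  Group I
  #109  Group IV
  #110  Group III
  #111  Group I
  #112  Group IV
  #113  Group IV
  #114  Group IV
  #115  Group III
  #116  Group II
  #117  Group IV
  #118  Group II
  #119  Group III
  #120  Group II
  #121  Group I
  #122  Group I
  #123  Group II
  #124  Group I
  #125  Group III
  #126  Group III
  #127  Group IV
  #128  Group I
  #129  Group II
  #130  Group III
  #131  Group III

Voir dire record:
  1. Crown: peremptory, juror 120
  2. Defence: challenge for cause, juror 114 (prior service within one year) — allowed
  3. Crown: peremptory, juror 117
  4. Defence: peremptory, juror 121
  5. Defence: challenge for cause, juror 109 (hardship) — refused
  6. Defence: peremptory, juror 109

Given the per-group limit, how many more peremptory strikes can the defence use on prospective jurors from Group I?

1

Defence peremptories so far: #121, #109 — 2 of 3 used, 1 left overall.
Against Group I: #121 — 1 used; per-group cap 2 leaves 1.
Binding limit: min(1, 1) = 1.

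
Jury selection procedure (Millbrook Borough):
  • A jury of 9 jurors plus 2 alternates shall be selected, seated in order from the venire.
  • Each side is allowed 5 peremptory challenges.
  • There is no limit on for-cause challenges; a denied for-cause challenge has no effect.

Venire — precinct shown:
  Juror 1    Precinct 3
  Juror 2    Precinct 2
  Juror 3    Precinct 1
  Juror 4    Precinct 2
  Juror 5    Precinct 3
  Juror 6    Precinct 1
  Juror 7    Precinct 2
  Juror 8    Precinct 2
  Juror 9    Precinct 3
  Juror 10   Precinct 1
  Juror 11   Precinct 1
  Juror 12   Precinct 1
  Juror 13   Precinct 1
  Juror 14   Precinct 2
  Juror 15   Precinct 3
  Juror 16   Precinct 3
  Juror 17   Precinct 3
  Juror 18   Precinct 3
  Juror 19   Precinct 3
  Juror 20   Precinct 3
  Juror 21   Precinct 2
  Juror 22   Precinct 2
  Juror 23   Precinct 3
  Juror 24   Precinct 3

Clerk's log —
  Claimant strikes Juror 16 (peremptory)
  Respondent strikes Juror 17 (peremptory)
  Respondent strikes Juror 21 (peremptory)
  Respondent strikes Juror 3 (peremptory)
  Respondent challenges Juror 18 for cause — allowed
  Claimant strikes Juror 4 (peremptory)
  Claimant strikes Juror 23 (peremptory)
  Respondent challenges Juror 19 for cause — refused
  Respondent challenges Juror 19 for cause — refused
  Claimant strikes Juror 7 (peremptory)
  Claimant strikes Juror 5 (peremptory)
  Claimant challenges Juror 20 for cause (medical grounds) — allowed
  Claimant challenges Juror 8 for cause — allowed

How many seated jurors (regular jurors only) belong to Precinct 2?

2

Removed: #3, #4, #5, #7, #8, #16, #17, #18, #20, #21, #23.
Seated jurors 1–9: #1, #2, #6, #9, #10, #11, #12, #13, #14 (alternates #15, #19 not counted).
Of those, in Precinct 2: #2, #14 → 2.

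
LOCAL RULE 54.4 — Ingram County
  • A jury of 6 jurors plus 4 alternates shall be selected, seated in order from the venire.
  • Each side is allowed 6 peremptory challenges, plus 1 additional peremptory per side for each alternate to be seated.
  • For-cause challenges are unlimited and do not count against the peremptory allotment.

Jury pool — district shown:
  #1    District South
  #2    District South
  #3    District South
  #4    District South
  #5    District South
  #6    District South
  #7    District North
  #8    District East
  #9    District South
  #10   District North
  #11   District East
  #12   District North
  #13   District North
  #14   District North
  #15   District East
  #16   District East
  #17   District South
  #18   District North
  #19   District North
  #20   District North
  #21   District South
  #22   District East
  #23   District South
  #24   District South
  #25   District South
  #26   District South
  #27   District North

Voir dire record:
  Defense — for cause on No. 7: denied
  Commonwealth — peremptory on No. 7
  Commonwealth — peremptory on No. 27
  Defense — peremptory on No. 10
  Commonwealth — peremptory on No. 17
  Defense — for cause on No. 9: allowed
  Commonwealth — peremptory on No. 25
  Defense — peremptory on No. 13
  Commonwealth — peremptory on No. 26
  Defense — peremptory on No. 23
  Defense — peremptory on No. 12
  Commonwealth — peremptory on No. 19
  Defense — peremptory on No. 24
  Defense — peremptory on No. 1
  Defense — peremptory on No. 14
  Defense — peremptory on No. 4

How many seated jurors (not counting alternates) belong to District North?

Removed: #1, #4, #7, #9, #10, #12, #13, #14, #17, #19, #23, #24, #25, #26, #27.
Seated jurors 1–6: #2, #3, #5, #6, #8, #11 (alternates #15, #16, #18, #20 not counted).
None of those are in District North → 0.

0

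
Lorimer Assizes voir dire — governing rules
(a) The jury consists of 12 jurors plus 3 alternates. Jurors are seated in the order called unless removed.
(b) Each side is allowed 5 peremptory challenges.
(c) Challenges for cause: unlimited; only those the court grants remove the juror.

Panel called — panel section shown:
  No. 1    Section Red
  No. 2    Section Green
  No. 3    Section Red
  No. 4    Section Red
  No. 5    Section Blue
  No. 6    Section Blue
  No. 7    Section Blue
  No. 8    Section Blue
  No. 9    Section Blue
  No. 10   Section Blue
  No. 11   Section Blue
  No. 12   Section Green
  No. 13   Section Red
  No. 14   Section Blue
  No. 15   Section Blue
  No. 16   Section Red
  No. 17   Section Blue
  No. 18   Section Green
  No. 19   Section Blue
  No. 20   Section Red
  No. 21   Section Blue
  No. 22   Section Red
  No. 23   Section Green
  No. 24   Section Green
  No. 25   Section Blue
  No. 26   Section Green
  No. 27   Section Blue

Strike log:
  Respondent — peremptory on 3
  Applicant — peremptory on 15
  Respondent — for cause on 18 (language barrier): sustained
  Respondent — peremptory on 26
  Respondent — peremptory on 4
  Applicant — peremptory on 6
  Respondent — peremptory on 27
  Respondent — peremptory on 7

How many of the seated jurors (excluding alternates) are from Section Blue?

7

Removed: #3, #4, #6, #7, #15, #18, #26, #27.
Seated jurors 1–12: #1, #2, #5, #8, #9, #10, #11, #12, #13, #14, #16, #17 (alternates #19, #20, #21 not counted).
Of those, in Section Blue: #5, #8, #9, #10, #11, #14, #17 → 7.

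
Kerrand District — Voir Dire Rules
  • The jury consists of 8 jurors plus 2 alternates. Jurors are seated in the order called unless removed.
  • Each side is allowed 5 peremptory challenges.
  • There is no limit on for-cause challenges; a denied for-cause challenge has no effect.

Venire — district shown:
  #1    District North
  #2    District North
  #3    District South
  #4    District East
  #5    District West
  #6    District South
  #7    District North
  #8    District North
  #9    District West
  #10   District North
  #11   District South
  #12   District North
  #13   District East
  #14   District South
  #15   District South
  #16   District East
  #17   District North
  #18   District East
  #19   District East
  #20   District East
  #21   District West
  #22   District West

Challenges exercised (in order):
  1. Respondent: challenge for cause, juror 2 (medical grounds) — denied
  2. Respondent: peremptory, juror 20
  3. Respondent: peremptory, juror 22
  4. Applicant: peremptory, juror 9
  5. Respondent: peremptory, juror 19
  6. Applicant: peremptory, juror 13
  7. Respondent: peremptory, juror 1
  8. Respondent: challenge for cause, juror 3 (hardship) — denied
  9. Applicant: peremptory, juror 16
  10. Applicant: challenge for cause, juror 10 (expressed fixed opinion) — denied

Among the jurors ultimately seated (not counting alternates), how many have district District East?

1

Removed: #1, #9, #13, #16, #19, #20, #22.
Seated jurors 1–8: #2, #3, #4, #5, #6, #7, #8, #10 (alternates #11, #12 not counted).
Of those, in District East: #4 → 1.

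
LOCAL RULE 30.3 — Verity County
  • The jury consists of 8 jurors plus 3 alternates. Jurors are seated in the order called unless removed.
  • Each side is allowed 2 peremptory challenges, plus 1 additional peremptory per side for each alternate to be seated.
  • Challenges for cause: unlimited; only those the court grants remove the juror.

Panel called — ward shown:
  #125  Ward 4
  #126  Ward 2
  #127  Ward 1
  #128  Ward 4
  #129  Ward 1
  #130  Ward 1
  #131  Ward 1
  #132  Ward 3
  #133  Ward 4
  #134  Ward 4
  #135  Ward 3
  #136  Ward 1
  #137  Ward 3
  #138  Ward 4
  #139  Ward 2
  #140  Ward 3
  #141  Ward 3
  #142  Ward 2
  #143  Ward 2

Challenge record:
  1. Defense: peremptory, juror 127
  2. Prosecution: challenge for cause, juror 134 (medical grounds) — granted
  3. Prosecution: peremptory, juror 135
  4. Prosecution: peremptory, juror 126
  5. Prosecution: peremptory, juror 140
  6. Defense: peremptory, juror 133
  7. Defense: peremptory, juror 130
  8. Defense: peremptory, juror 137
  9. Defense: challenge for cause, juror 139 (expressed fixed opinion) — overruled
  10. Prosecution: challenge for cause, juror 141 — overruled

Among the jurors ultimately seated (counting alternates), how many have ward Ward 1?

Removed: #126, #127, #130, #133, #134, #135, #137, #140.
Seated (11 incl. alternates): #125, #128, #129, #131, #132, #136, #138, #139, #141, #142, #143.
Of those, in Ward 1: #129, #131, #136 → 3.

3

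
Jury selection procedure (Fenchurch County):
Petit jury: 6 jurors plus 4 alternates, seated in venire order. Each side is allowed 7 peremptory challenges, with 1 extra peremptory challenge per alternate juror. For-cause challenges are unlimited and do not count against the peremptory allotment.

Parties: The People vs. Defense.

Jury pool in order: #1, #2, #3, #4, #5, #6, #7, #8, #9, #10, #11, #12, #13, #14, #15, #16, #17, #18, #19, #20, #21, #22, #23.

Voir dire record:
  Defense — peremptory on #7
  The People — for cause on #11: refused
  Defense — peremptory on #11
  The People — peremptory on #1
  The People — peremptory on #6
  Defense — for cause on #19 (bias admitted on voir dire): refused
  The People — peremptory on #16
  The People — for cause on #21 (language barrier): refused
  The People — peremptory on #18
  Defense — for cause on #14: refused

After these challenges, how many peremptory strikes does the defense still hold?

Defense allotment: 7 base + 1 × 4 alternates = 11.
Defense peremptories used: #7, #11 — 2 (for-cause on #19, #14 don't count).
Remaining: 11 − 2 = 9.

9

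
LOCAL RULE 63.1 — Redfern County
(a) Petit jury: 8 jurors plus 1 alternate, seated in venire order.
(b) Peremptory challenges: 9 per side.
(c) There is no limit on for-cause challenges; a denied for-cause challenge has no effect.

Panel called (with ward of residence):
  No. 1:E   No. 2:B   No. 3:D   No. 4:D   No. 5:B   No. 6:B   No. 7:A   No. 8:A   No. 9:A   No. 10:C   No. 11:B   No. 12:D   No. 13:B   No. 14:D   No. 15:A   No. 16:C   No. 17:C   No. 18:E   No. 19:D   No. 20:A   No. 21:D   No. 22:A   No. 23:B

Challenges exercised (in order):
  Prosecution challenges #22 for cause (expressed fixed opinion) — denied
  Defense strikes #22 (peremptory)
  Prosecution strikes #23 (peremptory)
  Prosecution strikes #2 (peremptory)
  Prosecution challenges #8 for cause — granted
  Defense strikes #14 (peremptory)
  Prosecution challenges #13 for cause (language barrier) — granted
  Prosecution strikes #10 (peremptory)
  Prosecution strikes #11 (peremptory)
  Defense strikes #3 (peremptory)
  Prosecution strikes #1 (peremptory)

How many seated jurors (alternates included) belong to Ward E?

Removed: #1, #2, #3, #8, #10, #11, #13, #14, #22, #23.
Seated (9 incl. alternates): #4, #5, #6, #7, #9, #12, #15, #16, #17.
None of those are in Ward E → 0.

0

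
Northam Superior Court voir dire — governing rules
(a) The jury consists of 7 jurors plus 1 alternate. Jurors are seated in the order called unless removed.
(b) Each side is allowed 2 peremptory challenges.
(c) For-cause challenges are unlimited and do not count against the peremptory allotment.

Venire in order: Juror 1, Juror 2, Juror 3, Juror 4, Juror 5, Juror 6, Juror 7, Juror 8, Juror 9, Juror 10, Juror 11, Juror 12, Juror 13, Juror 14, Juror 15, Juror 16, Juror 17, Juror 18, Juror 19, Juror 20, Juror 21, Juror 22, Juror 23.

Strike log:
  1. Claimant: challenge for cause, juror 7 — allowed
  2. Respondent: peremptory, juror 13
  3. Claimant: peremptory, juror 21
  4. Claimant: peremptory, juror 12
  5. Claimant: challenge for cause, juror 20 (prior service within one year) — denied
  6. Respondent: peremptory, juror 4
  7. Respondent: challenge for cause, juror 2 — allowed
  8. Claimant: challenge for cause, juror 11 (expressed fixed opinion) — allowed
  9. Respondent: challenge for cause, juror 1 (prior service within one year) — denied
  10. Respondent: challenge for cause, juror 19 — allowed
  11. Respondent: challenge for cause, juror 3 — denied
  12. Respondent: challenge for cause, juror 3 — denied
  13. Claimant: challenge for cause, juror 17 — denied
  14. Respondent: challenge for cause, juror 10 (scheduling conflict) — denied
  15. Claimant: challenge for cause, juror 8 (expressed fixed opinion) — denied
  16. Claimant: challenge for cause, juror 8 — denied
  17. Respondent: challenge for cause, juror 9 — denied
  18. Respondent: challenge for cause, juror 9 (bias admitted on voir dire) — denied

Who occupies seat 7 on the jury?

10

Removed: #2, #4, #7, #11, #12, #13, #19, #21. (#1, #3, #8, #9, #10, #17, #20 stay — for-cause denied.)
Seating in order: seats 1–7 → #1, #3, #5, #6, #8, #9, #10; alternates → #14.
So seat 7 is #10.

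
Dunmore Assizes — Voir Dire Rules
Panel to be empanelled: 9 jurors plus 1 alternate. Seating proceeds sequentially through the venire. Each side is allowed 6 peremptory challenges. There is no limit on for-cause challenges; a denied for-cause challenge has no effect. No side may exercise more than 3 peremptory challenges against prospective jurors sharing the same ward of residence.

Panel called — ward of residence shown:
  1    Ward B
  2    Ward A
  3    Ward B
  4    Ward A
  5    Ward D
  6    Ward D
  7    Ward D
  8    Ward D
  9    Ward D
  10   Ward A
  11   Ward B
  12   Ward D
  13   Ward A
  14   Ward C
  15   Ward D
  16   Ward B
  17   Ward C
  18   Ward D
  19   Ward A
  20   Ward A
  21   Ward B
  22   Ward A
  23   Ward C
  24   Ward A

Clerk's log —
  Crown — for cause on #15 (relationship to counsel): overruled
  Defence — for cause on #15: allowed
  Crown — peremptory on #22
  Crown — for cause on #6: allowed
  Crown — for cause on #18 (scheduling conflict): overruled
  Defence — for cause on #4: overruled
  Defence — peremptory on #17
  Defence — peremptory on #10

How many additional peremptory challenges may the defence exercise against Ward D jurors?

Defence peremptories so far: #17, #10 — 2 of 6 used, 4 left overall.
Against Ward D: none yet — per-ward cap 3 leaves 3.
Binding limit: min(4, 3) = 3.

3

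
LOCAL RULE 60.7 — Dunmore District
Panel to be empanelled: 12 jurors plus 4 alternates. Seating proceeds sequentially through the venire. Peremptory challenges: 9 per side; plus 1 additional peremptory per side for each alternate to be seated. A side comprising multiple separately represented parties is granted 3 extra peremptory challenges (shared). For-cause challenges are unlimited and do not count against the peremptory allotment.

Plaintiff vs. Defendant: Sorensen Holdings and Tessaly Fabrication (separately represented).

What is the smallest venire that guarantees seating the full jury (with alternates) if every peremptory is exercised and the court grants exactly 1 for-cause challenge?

Seats to fill: 12 + 4 alternates = 16.
Peremptories — Plaintiff: 9 + 1×4 = 13; Defendant: 9 + 1×4 + 3 = 16; total 29.
For-cause removals: 1.
Minimum venire: 16 + 29 + 1 = 46.

46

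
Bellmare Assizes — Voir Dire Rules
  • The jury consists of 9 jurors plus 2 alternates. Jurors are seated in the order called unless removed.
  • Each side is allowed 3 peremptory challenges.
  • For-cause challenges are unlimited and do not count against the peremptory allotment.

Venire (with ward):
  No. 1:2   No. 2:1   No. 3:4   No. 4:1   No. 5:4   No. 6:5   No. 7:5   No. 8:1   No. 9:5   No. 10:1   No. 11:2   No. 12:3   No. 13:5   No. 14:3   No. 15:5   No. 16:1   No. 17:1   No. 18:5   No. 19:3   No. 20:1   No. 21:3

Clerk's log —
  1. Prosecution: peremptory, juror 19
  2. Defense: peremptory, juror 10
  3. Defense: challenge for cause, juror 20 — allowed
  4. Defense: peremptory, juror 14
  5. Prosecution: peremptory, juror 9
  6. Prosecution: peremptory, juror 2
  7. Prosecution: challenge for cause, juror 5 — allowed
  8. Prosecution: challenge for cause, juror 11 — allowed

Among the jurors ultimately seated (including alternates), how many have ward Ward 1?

Removed: #2, #5, #9, #10, #11, #14, #19, #20.
Seated (11 incl. alternates): #1, #3, #4, #6, #7, #8, #12, #13, #15, #16, #17.
Of those, in Ward 1: #4, #8, #16, #17 → 4.

4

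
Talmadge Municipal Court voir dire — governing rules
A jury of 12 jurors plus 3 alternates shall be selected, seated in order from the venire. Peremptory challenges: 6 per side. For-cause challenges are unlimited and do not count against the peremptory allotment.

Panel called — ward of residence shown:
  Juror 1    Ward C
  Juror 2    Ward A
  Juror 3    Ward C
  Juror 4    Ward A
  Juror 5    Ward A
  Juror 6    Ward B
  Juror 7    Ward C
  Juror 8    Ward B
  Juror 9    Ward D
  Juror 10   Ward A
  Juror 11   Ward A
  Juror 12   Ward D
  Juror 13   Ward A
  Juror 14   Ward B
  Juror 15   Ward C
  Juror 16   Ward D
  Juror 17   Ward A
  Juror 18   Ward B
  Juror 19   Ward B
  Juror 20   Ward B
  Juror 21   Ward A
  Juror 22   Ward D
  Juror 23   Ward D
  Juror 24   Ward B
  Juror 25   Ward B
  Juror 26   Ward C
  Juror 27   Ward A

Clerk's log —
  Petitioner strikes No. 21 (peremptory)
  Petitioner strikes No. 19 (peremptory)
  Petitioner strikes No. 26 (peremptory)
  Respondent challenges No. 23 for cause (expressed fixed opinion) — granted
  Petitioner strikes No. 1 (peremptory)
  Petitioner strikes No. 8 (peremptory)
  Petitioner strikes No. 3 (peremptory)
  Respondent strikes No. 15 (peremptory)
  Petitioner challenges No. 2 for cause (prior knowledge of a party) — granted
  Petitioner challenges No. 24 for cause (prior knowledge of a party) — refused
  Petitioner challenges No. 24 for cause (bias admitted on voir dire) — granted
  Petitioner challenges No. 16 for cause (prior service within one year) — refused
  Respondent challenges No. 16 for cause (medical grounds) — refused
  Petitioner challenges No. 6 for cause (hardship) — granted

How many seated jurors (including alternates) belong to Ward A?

Removed: #1, #2, #3, #6, #8, #15, #19, #21, #23, #24, #26.
Seated (15 incl. alternates): #4, #5, #7, #9, #10, #11, #12, #13, #14, #16, #17, #18, #20, #22, #25.
Of those, in Ward A: #4, #5, #10, #11, #13, #17 → 6.

6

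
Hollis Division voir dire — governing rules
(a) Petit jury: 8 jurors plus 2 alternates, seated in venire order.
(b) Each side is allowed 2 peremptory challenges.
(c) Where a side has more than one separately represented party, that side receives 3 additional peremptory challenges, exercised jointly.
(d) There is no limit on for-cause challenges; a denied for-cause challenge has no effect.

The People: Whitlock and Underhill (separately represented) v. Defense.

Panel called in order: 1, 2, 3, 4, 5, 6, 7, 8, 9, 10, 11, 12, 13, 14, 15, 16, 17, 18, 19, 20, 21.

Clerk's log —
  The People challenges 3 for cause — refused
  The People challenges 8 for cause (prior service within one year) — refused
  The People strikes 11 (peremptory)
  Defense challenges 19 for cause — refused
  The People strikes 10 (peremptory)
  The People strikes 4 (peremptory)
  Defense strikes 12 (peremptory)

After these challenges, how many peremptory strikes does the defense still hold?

Defense allotment: 2.
Defense peremptories used: #12 — 1 (the for-cause on #19 doesn't count).
Remaining: 2 − 1 = 1.

1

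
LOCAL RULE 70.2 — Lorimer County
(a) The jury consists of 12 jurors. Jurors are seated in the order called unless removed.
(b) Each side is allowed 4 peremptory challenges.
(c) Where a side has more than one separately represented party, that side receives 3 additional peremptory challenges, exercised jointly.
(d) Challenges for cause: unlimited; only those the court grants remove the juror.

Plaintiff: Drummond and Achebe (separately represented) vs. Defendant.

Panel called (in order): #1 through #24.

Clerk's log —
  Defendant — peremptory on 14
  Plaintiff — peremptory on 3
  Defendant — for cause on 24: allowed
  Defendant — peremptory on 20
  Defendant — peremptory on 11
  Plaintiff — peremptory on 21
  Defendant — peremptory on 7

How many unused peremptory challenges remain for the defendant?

Defendant allotment: 4.
Defendant peremptories used: #14, #20, #11, #7 — 4 (the for-cause on #24 doesn't count).
Remaining: 4 − 4 = 0.

0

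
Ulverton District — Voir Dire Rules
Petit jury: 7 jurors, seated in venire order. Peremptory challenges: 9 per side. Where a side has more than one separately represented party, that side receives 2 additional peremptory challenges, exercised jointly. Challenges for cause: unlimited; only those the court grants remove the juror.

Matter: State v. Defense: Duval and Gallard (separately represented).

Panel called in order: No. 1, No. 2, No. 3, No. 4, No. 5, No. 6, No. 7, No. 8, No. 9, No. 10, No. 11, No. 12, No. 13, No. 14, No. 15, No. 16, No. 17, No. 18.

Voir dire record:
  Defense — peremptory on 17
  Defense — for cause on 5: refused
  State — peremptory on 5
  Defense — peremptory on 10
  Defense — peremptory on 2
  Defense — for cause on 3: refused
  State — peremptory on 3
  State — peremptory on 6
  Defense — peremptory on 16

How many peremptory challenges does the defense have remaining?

Defense allotment: 9 base + 2 multi-party = 11.
Defense peremptories used: #17, #10, #2, #16 — 4 (for-cause on #5, #3 don't count).
Remaining: 11 − 4 = 7.

7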